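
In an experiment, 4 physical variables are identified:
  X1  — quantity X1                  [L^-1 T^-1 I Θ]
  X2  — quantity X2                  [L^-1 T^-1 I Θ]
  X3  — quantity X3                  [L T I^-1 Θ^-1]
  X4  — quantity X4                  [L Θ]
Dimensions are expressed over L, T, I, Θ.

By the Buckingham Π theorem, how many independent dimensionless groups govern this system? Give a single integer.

2

Write exponents as rows L,T,I,Θ / cols X1,X2,X3,X4:
  L: [-1 -1  1  1]
  T: [-1 -1  1  0]
  I: [ 1  1 -1  0]
  Θ: [ 1  1 -1  1]
RREF → pivots at {X1,X4} ⇒ r = 2
Π count = n − r = 4 − 2 = 2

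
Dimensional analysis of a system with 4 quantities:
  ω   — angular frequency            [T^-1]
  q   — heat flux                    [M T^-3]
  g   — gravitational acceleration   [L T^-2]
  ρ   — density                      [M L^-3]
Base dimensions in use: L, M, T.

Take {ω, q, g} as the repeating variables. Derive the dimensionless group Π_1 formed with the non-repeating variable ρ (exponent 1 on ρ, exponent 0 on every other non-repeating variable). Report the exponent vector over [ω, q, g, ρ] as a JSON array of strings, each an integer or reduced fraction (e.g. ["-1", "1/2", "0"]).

["-3", "-1", "3", "1"]

Write exponents as rows L,M,T / cols ω,q,g,ρ:
  L: [ 0  0  1 -3]
  M: [ 0  1  0  1]
  T: [-1 -3 -2  0]
RREF → pivots at {ω,q,g} ⇒ r = 3
Repeat: ω,q,g; free: ρ
RREF:
  r0: [   1    0    0    3]
  r1: [   0    1    0    1]
  r2: [   0    0    1   -3]
Fix exponent of ρ at 1; solve each RREF row for its pivot's exponent:
  r0: exp(ω) + (3)·1 = 0 ⇒ exp(ω) = -3
  r1: exp(q) + (1)·1 = 0 ⇒ exp(q) = -1
  r2: exp(g) + (-3)·1 = 0 ⇒ exp(g) = 3
Π_1 = ω^-3 · q^-1 · g^3 · ρ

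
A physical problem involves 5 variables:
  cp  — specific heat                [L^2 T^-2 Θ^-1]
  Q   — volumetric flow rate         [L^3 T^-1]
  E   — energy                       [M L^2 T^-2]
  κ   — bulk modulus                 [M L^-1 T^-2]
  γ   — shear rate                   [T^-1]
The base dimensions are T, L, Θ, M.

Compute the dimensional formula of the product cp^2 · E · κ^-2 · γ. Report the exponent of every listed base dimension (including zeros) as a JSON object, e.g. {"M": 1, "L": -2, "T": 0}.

Dimensional matrix (T×L×Θ×M by cp×Q×E×κ×γ):
  T: [-2 -1 -2 -2 -1]
  L: [ 2  3  2 -1  0]
  Θ: [-1  0  0  0  0]
  M: [ 0  0  1  1  0]
  [T]: (2)·-2+(1)·-2+(-2)·-2+(1)·-1 = -3
  [L]: (2)·2+(1)·2+(-2)·-1+(1)·0 = 8
  [Θ]: (2)·-1+(1)·0+(-2)·0+(1)·0 = -2
  [M]: (2)·0+(1)·1+(-2)·1+(1)·0 = -1
⇒ T^-3 L^8 Θ^-2 M^-1

{"T": -3, "L": 8, "Θ": -2, "M": -1}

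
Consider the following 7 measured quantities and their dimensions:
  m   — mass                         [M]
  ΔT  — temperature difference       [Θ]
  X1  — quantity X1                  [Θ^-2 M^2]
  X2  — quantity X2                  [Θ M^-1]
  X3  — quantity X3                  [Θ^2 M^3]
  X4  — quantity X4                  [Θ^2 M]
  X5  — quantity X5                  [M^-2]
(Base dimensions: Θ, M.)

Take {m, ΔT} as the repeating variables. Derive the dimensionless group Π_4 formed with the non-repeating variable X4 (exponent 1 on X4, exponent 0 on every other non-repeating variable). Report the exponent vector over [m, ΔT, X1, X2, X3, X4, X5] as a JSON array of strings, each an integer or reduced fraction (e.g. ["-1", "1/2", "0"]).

["-1", "-2", "0", "0", "0", "1", "0"]

Exponent matrix [Θ,M] × [m,ΔT,X1,X2,X3,X4,X5]:
  Θ: [ 0  1 -2  1  2  2  0]
  M: [ 1  0  2 -1  3  1 -2]
Row reduction gives pivot columns m,ΔT; rank = 2
Pivot set = {m,ΔT}, free = {X1,X2,X3,X4,X5}
RREF:
  r0: [   1    0    2   -1    3    1   -2]
  r1: [   0    1   -2    1    2    2    0]
Fix exponent of X4 at 1, X1 at 0, X2 at 0, X3 at 0, X5 at 0; solve each RREF row for its pivot's exponent:
  r0: exp(m) + (1)·1 = 0 ⇒ exp(m) = -1
  r1: exp(ΔT) + (2)·1 = 0 ⇒ exp(ΔT) = -2
Π_4 = m^-1 · ΔT^-2 · X4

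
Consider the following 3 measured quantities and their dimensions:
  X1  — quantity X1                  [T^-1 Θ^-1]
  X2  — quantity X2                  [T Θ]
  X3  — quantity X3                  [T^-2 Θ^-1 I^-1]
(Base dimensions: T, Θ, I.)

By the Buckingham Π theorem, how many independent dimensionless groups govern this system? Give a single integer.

1

Dimensional matrix (T×Θ×I by X1×X2×X3):
  T: [-1  1 -2]
  Θ: [-1  1 -1]
  I: [ 0  0 -1]
RREF → pivots at {X1,X3} ⇒ r = 2
3 vars − rank 2 = 1 Π group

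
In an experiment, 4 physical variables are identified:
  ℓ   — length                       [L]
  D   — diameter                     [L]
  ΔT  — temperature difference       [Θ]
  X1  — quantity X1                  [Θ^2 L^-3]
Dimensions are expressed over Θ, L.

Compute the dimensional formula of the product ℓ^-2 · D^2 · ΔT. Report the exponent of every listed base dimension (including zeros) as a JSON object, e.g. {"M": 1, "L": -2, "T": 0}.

Exponent matrix [Θ,L] × [ℓ,D,ΔT,X1]:
  Θ: [ 0  0  1  2]
  L: [ 1  1  0 -3]
  [Θ]: (-2)·0+(2)·0+(1)·1 = 1
  [L]: (-2)·1+(2)·1+(1)·0 = 0
⇒ Θ

{"Θ": 1, "L": 0}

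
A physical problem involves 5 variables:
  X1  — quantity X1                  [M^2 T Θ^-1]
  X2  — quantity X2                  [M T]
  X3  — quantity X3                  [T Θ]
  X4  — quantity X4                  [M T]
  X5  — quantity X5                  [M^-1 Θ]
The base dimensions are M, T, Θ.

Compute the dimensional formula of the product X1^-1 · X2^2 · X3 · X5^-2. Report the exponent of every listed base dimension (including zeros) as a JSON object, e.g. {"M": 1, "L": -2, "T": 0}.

{"M": 2, "T": 2, "Θ": 0}

Write exponents as rows M,T,Θ / cols X1,X2,X3,X4,X5:
  M: [ 2  1  0  1 -1]
  T: [ 1  1  1  1  0]
  Θ: [-1  0  1  0  1]
  [M]: (-1)·2+(2)·1+(1)·0+(-2)·-1 = 2
  [T]: (-1)·1+(2)·1+(1)·1+(-2)·0 = 2
  [Θ]: (-1)·-1+(2)·0+(1)·1+(-2)·1 = 0
⇒ M^2 T^2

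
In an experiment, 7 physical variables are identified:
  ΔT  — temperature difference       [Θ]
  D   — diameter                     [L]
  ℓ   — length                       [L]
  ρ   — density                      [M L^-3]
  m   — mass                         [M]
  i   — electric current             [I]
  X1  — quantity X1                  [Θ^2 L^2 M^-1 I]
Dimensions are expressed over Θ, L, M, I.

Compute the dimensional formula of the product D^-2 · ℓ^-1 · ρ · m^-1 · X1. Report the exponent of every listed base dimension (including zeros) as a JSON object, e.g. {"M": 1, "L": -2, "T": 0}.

{"Θ": 2, "L": -4, "M": -1, "I": 1}

Write exponents as rows Θ,L,M,I / cols ΔT,D,ℓ,ρ,m,i,X1:
  Θ: [ 1  0  0  0  0  0  2]
  L: [ 0  1  1 -3  0  0  2]
  M: [ 0  0  0  1  1  0 -1]
  I: [ 0  0  0  0  0  1  1]
  [Θ]: (-2)·0+(-1)·0+(1)·0+(-1)·0+(1)·2 = 2
  [L]: (-2)·1+(-1)·1+(1)·-3+(-1)·0+(1)·2 = -4
  [M]: (-2)·0+(-1)·0+(1)·1+(-1)·1+(1)·-1 = -1
  [I]: (-2)·0+(-1)·0+(1)·0+(-1)·0+(1)·1 = 1
⇒ Θ^2 L^-4 M^-1 I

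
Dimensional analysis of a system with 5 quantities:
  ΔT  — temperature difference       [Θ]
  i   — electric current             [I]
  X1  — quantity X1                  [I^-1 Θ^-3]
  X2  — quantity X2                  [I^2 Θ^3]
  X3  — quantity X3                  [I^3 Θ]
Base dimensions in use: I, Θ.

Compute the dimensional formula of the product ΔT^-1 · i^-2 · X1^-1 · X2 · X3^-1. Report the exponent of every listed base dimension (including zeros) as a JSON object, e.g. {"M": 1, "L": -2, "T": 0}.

{"I": -2, "Θ": 4}

Dimensional matrix (I×Θ by ΔT×i×X1×X2×X3):
  I: [ 0  1 -1  2  3]
  Θ: [ 1  0 -3  3  1]
  [I]: (-1)·0+(-2)·1+(-1)·-1+(1)·2+(-1)·3 = -2
  [Θ]: (-1)·1+(-2)·0+(-1)·-3+(1)·3+(-1)·1 = 4
⇒ I^-2 Θ^4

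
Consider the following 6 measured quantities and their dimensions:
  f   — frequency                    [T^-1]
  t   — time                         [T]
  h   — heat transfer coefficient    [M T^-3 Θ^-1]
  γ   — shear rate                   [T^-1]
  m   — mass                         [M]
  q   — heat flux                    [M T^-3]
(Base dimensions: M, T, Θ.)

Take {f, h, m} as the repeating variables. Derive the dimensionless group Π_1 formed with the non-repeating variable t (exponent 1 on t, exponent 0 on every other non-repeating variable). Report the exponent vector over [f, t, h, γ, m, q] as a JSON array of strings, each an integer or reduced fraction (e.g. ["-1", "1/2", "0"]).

["1", "1", "0", "0", "0", "0"]

Dimensional matrix (M×T×Θ by f×t×h×γ×m×q):
  M: [ 0  0  1  0  1  1]
  T: [-1  1 -3 -1  0 -3]
  Θ: [ 0  0 -1  0  0  0]
Echelon form has 3 nonzero rows (pivots: f,h,m)
Pivot set = {f,h,m}, free = {t,γ,q}
RREF:
  r0: [   1   -1    0    1    0    3]
  r1: [   0    0    1    0    0    0]
  r2: [   0    0    0    0    1    1]
Fix exponent of t at 1, γ at 0, q at 0; solve each RREF row for its pivot's exponent:
  r0: exp(f) + (-1)·1 = 0 ⇒ exp(f) = 1
  r1: exp(h) + (0)·1 = 0 ⇒ exp(h) = 0
  r2: exp(m) + (0)·1 = 0 ⇒ exp(m) = 0
Π_1 = f · t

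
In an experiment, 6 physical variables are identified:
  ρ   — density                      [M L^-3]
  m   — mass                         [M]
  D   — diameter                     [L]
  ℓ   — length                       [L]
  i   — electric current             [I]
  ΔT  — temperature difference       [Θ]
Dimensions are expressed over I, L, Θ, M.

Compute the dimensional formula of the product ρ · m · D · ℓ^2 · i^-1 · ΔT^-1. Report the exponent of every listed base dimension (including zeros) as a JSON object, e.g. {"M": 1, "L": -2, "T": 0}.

{"I": -1, "L": 0, "Θ": -1, "M": 2}

Dimensional matrix (I×L×Θ×M by ρ×m×D×ℓ×i×ΔT):
  I: [ 0  0  0  0  1  0]
  L: [-3  0  1  1  0  0]
  Θ: [ 0  0  0  0  0  1]
  M: [ 1  1  0  0  0  0]
  [I]: (1)·0+(1)·0+(1)·0+(2)·0+(-1)·1+(-1)·0 = -1
  [L]: (1)·-3+(1)·0+(1)·1+(2)·1+(-1)·0+(-1)·0 = 0
  [Θ]: (1)·0+(1)·0+(1)·0+(2)·0+(-1)·0+(-1)·1 = -1
  [M]: (1)·1+(1)·1+(1)·0+(2)·0+(-1)·0+(-1)·0 = 2
⇒ I^-1 Θ^-1 M^2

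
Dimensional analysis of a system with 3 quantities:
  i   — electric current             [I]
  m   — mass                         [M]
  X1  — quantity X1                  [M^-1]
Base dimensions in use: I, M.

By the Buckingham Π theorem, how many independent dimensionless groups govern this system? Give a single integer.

1

Exponent matrix [I,M] × [i,m,X1]:
  I: [ 1  0  0]
  M: [ 0  1 -1]
Echelon form has 2 nonzero rows (pivots: i,m)
3 vars − rank 2 = 1 Π group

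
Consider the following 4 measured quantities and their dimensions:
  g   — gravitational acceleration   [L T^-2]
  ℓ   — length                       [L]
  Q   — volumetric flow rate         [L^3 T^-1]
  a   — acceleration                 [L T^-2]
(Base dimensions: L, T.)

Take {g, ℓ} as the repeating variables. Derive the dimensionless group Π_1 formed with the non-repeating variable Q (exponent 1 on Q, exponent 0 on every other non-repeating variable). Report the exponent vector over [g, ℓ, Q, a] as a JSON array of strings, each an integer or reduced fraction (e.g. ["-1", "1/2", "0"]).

Exponent matrix [L,T] × [g,ℓ,Q,a]:
  L: [ 1  1  3  1]
  T: [-2  0 -1 -2]
RREF → pivots at {g,ℓ} ⇒ r = 2
Pivot set = {g,ℓ}, free = {Q,a}
RREF:
  r0: [   1    0  1/2    1]
  r1: [   0    1  5/2    0]
Fix exponent of Q at 1, a at 0; solve each RREF row for its pivot's exponent:
  r0: exp(g) + (1/2)·1 = 0 ⇒ exp(g) = -1/2
  r1: exp(ℓ) + (5/2)·1 = 0 ⇒ exp(ℓ) = -5/2
Π_1 = g^(-1/2) · ℓ^(-5/2) · Q

["-1/2", "-5/2", "1", "0"]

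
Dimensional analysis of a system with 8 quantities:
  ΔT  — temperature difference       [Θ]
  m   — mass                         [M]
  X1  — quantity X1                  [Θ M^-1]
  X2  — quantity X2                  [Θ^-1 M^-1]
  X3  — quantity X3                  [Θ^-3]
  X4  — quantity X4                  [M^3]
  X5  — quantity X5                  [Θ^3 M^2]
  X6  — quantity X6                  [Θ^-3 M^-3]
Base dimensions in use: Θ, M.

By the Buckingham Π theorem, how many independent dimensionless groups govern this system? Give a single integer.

6

Exponent matrix [Θ,M] × [ΔT,m,X1,X2,X3,X4,X5,X6]:
  Θ: [ 1  0  1 -1 -3  0  3 -3]
  M: [ 0  1 -1 -1  0  3  2 -3]
Echelon form has 2 nonzero rows (pivots: ΔT,m)
Π count = n − r = 8 − 2 = 6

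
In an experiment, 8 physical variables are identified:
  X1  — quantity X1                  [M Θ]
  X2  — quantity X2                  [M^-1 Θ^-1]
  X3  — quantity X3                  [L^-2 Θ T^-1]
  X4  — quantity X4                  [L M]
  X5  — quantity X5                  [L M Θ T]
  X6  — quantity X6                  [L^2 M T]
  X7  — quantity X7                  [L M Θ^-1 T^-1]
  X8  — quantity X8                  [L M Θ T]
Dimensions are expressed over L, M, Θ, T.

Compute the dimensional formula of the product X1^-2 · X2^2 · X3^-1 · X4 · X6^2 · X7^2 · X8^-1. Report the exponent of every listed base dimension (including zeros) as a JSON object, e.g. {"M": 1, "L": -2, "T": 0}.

{"L": 8, "M": 0, "Θ": -8, "T": 0}

Dimensional matrix (L×M×Θ×T by X1×X2×X3×X4×X5×X6×X7×X8):
  L: [ 0  0 -2  1  1  2  1  1]
  M: [ 1 -1  0  1  1  1  1  1]
  Θ: [ 1 -1  1  0  1  0 -1  1]
  T: [ 0  0 -1  0  1  1 -1  1]
  [L]: (-2)·0+(2)·0+(-1)·-2+(1)·1+(2)·2+(2)·1+(-1)·1 = 8
  [M]: (-2)·1+(2)·-1+(-1)·0+(1)·1+(2)·1+(2)·1+(-1)·1 = 0
  [Θ]: (-2)·1+(2)·-1+(-1)·1+(1)·0+(2)·0+(2)·-1+(-1)·1 = -8
  [T]: (-2)·0+(2)·0+(-1)·-1+(1)·0+(2)·1+(2)·-1+(-1)·1 = 0
⇒ L^8 Θ^-8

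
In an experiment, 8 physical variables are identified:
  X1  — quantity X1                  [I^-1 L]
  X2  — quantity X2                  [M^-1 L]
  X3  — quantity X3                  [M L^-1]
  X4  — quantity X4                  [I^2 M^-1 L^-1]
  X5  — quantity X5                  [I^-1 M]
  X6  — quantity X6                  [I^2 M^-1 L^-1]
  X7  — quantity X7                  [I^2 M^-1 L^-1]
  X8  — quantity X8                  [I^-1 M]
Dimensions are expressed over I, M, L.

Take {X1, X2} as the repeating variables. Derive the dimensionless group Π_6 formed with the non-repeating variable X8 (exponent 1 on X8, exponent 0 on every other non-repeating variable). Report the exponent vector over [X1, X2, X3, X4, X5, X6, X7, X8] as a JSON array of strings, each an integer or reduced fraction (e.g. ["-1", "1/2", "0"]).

Dimensional matrix (I×M×L by X1×X2×X3×X4×X5×X6×X7×X8):
  I: [-1  0  0  2 -1  2  2 -1]
  M: [ 0 -1  1 -1  1 -1 -1  1]
  L: [ 1  1 -1 -1  0 -1 -1  0]
Row reduction gives pivot columns X1,X2; rank = 2
Repeat: X1,X2; free: X3,X4,X5,X6,X7,X8
RREF:
  r0: [   1    0    0   -2    1   -2   -2    1]
  r1: [   0    1   -1    1   -1    1    1   -1]
  r2: [   0    0    0    0    0    0    0    0]
Fix exponent of X8 at 1, X3 at 0, X4 at 0, X5 at 0, X6 at 0, X7 at 0; solve each RREF row for its pivot's exponent:
  r0: exp(X1) + (1)·1 = 0 ⇒ exp(X1) = -1
  r1: exp(X2) + (-1)·1 = 0 ⇒ exp(X2) = 1
Π_6 = X1^-1 · X2 · X8

["-1", "1", "0", "0", "0", "0", "0", "1"]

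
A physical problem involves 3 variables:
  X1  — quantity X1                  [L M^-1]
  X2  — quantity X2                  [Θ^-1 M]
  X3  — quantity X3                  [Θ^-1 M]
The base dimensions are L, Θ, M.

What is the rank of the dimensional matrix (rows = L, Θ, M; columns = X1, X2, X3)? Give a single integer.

Write exponents as rows L,Θ,M / cols X1,X2,X3:
  L: [ 1  0  0]
  Θ: [ 0 -1 -1]
  M: [-1  1  1]
RREF → pivots at {X1,X2} ⇒ r = 2

2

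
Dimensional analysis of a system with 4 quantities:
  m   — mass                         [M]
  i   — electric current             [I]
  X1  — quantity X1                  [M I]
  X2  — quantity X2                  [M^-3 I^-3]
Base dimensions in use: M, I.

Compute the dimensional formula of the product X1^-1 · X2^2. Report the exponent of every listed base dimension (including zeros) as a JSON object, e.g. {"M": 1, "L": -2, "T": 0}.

Write exponents as rows M,I / cols m,i,X1,X2:
  M: [ 1  0  1 -3]
  I: [ 0  1  1 -3]
  [M]: (-1)·1+(2)·-3 = -7
  [I]: (-1)·1+(2)·-3 = -7
⇒ M^-7 I^-7

{"M": -7, "I": -7}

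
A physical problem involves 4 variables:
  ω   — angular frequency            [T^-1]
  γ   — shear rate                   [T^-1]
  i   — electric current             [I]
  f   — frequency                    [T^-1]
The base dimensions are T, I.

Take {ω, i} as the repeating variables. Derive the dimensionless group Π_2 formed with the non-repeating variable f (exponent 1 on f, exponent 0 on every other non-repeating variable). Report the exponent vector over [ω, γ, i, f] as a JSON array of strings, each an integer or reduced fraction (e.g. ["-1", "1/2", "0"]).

["-1", "0", "0", "1"]

Dimensional matrix (T×I by ω×γ×i×f):
  T: [-1 -1  0 -1]
  I: [ 0  0  1  0]
RREF → pivots at {ω,i} ⇒ r = 2
Pivot set = {ω,i}, free = {γ,f}
RREF:
  r0: [   1    1    0    1]
  r1: [   0    0    1    0]
Fix exponent of f at 1, γ at 0; solve each RREF row for its pivot's exponent:
  r0: exp(ω) + (1)·1 = 0 ⇒ exp(ω) = -1
  r1: exp(i) + (0)·1 = 0 ⇒ exp(i) = 0
Π_2 = ω^-1 · f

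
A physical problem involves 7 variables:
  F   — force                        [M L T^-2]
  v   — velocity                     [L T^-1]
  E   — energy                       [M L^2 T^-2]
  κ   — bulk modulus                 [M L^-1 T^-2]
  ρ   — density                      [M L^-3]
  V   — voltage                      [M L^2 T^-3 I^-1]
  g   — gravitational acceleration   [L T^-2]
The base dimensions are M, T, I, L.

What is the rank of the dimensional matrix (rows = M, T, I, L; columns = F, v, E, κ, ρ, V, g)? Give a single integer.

Exponent matrix [M,T,I,L] × [F,v,E,κ,ρ,V,g]:
  M: [ 1  0  1  1  1  1  0]
  T: [-2 -1 -2 -2  0 -3 -2]
  I: [ 0  0  0  0  0 -1  0]
  L: [ 1  1  2 -1 -3  2  1]
Row reduction gives pivot columns F,v,E,V; rank = 4

4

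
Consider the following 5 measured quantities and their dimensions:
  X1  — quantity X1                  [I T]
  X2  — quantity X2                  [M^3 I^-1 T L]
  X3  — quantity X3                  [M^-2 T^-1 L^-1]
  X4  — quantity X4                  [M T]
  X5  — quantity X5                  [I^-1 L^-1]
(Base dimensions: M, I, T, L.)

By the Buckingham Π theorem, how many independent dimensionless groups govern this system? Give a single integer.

2

Dimensional matrix (M×I×T×L by X1×X2×X3×X4×X5):
  M: [ 0  3 -2  1  0]
  I: [ 1 -1  0  0 -1]
  T: [ 1  1 -1  1  0]
  L: [ 0  1 -1  0 -1]
RREF → pivots at {X1,X2,X3} ⇒ r = 3
5 vars − rank 3 = 2 Π groups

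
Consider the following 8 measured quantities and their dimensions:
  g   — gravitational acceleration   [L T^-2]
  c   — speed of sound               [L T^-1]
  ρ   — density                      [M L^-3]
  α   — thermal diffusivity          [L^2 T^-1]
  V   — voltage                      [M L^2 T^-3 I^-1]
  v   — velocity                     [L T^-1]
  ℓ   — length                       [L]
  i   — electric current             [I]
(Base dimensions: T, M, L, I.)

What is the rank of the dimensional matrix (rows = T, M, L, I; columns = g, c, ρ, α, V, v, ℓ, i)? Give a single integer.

4

Dimensional matrix (T×M×L×I by g×c×ρ×α×V×v×ℓ×i):
  T: [-2 -1  0 -1 -3 -1  0  0]
  M: [ 0  0  1  0  1  0  0  0]
  L: [ 1  1 -3  2  2  1  1  0]
  I: [ 0  0  0  0 -1  0  0  1]
Echelon form has 4 nonzero rows (pivots: g,c,ρ,V)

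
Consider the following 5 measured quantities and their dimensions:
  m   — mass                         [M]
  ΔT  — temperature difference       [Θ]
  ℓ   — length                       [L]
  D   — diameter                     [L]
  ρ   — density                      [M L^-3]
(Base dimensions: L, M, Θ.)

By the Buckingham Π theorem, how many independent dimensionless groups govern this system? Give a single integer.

2

Write exponents as rows L,M,Θ / cols m,ΔT,ℓ,D,ρ:
  L: [ 0  0  1  1 -3]
  M: [ 1  0  0  0  1]
  Θ: [ 0  1  0  0  0]
RREF → pivots at {m,ΔT,ℓ} ⇒ r = 3
5 vars − rank 3 = 2 Π groups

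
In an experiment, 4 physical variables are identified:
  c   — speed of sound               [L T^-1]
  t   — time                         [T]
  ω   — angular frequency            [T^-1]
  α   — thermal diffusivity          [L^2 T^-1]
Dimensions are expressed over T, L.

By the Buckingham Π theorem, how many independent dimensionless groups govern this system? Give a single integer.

Dimensional matrix (T×L by c×t×ω×α):
  T: [-1  1 -1 -1]
  L: [ 1  0  0  2]
Row reduction gives pivot columns c,t; rank = 2
4 vars − rank 2 = 2 Π groups

2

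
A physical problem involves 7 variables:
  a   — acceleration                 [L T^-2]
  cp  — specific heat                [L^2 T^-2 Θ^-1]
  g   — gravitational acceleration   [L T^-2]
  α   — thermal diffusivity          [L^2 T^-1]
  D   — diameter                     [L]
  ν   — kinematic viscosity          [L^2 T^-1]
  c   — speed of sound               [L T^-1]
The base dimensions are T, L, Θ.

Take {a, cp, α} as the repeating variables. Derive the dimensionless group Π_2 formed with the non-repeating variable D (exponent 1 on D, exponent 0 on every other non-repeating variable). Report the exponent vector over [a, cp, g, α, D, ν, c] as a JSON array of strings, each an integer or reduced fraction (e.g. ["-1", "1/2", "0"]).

["1/3", "0", "0", "-2/3", "1", "0", "0"]

Dimensional matrix (T×L×Θ by a×cp×g×α×D×ν×c):
  T: [-2 -2 -2 -1  0 -1 -1]
  L: [ 1  2  1  2  1  2  1]
  Θ: [ 0 -1  0  0  0  0  0]
RREF → pivots at {a,cp,α} ⇒ r = 3
Pivot set = {a,cp,α}, free = {g,D,ν,c}
RREF:
  r0: [   1    0    1    0 -1/3    0  1/3]
  r1: [   0    1    0    0    0    0    0]
  r2: [   0    0    0    1  2/3    1  1/3]
Fix exponent of D at 1, g at 0, ν at 0, c at 0; solve each RREF row for its pivot's exponent:
  r0: exp(a) + (-1/3)·1 = 0 ⇒ exp(a) = 1/3
  r1: exp(cp) + (0)·1 = 0 ⇒ exp(cp) = 0
  r2: exp(α) + (2/3)·1 = 0 ⇒ exp(α) = -2/3
Π_2 = a^(1/3) · α^(-2/3) · D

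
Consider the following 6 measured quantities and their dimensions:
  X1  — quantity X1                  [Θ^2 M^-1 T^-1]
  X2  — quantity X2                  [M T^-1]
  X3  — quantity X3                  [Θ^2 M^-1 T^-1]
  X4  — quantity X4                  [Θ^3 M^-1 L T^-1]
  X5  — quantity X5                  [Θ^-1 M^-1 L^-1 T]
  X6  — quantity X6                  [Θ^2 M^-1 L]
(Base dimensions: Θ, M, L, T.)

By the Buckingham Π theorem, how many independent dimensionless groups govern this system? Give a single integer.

3

Dimensional matrix (Θ×M×L×T by X1×X2×X3×X4×X5×X6):
  Θ: [ 2  0  2  3 -1  2]
  M: [-1  1 -1 -1 -1 -1]
  L: [ 0  0  0  1 -1  1]
  T: [-1 -1 -1 -1  1  0]
Row reduction gives pivot columns X1,X2,X4; rank = 3
n=6, r=3 ⇒ 3 dimensionless groups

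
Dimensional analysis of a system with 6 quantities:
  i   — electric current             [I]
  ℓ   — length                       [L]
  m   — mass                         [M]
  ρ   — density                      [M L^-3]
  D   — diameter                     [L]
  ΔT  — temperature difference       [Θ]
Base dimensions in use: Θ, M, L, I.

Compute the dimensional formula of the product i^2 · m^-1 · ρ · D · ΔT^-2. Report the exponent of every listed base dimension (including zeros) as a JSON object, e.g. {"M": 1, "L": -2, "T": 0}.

{"Θ": -2, "M": 0, "L": -2, "I": 2}

Exponent matrix [Θ,M,L,I] × [i,ℓ,m,ρ,D,ΔT]:
  Θ: [ 0  0  0  0  0  1]
  M: [ 0  0  1  1  0  0]
  L: [ 0  1  0 -3  1  0]
  I: [ 1  0  0  0  0  0]
  [Θ]: (2)·0+(-1)·0+(1)·0+(1)·0+(-2)·1 = -2
  [M]: (2)·0+(-1)·1+(1)·1+(1)·0+(-2)·0 = 0
  [L]: (2)·0+(-1)·0+(1)·-3+(1)·1+(-2)·0 = -2
  [I]: (2)·1+(-1)·0+(1)·0+(1)·0+(-2)·0 = 2
⇒ Θ^-2 L^-2 I^2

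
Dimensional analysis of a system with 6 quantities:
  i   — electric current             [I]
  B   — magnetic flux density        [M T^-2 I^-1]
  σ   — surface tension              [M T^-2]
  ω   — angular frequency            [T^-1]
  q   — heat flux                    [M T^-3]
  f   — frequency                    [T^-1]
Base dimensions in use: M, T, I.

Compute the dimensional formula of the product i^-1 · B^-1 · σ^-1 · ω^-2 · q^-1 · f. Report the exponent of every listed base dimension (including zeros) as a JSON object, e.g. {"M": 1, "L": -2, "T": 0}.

{"M": -3, "T": 8, "I": 0}

Dimensional matrix (M×T×I by i×B×σ×ω×q×f):
  M: [ 0  1  1  0  1  0]
  T: [ 0 -2 -2 -1 -3 -1]
  I: [ 1 -1  0  0  0  0]
  [M]: (-1)·0+(-1)·1+(-1)·1+(-2)·0+(-1)·1+(1)·0 = -3
  [T]: (-1)·0+(-1)·-2+(-1)·-2+(-2)·-1+(-1)·-3+(1)·-1 = 8
  [I]: (-1)·1+(-1)·-1+(-1)·0+(-2)·0+(-1)·0+(1)·0 = 0
⇒ M^-3 T^8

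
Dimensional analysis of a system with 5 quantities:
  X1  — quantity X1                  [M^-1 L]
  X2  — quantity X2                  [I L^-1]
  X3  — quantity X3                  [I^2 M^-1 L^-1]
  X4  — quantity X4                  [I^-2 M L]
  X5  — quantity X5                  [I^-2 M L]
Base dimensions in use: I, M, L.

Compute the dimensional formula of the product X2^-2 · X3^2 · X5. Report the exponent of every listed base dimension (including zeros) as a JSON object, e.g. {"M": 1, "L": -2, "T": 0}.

{"I": 0, "M": -1, "L": 1}

Dimensional matrix (I×M×L by X1×X2×X3×X4×X5):
  I: [ 0  1  2 -2 -2]
  M: [-1  0 -1  1  1]
  L: [ 1 -1 -1  1  1]
  [I]: (-2)·1+(2)·2+(1)·-2 = 0
  [M]: (-2)·0+(2)·-1+(1)·1 = -1
  [L]: (-2)·-1+(2)·-1+(1)·1 = 1
⇒ M^-1 L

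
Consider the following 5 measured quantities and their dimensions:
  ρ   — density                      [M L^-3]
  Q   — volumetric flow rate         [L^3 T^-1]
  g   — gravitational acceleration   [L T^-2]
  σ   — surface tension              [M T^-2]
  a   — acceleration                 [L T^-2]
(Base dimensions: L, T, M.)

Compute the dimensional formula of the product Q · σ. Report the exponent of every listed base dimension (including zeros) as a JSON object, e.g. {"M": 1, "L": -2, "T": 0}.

Exponent matrix [L,T,M] × [ρ,Q,g,σ,a]:
  L: [-3  3  1  0  1]
  T: [ 0 -1 -2 -2 -2]
  M: [ 1  0  0  1  0]
  [L]: (1)·3+(1)·0 = 3
  [T]: (1)·-1+(1)·-2 = -3
  [M]: (1)·0+(1)·1 = 1
⇒ L^3 T^-3 M

{"L": 3, "T": -3, "M": 1}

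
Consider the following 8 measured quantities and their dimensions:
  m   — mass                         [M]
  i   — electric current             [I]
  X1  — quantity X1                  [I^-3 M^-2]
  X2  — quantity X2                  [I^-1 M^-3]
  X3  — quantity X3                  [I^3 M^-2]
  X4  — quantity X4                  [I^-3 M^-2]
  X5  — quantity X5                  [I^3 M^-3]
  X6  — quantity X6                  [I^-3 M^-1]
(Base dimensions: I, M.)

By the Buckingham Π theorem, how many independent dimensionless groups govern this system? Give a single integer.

Write exponents as rows I,M / cols m,i,X1,X2,X3,X4,X5,X6:
  I: [ 0  1 -3 -1  3 -3  3 -3]
  M: [ 1  0 -2 -3 -2 -2 -3 -1]
Row reduction gives pivot columns m,i; rank = 2
n=8, r=2 ⇒ 6 dimensionless groups

6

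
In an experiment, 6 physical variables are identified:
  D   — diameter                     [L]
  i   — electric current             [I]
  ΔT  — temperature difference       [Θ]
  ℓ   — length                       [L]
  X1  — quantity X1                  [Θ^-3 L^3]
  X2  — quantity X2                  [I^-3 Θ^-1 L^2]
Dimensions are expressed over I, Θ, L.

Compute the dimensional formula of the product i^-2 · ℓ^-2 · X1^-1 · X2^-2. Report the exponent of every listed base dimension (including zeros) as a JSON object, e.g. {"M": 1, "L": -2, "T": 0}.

Write exponents as rows I,Θ,L / cols D,i,ΔT,ℓ,X1,X2:
  I: [ 0  1  0  0  0 -3]
  Θ: [ 0  0  1  0 -3 -1]
  L: [ 1  0  0  1  3  2]
  [I]: (-2)·1+(-2)·0+(-1)·0+(-2)·-3 = 4
  [Θ]: (-2)·0+(-2)·0+(-1)·-3+(-2)·-1 = 5
  [L]: (-2)·0+(-2)·1+(-1)·3+(-2)·2 = -9
⇒ I^4 Θ^5 L^-9

{"I": 4, "Θ": 5, "L": -9}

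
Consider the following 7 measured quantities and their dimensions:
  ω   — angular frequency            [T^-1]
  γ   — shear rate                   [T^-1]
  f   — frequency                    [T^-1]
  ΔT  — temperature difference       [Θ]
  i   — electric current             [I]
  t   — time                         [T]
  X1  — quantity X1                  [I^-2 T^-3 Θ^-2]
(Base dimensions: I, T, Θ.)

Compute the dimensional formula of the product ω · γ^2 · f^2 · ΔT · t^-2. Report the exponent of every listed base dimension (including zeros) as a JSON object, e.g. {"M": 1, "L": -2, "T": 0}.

{"I": 0, "T": -7, "Θ": 1}

Exponent matrix [I,T,Θ] × [ω,γ,f,ΔT,i,t,X1]:
  I: [ 0  0  0  0  1  0 -2]
  T: [-1 -1 -1  0  0  1 -3]
  Θ: [ 0  0  0  1  0  0 -2]
  [I]: (1)·0+(2)·0+(2)·0+(1)·0+(-2)·0 = 0
  [T]: (1)·-1+(2)·-1+(2)·-1+(1)·0+(-2)·1 = -7
  [Θ]: (1)·0+(2)·0+(2)·0+(1)·1+(-2)·0 = 1
⇒ T^-7 Θ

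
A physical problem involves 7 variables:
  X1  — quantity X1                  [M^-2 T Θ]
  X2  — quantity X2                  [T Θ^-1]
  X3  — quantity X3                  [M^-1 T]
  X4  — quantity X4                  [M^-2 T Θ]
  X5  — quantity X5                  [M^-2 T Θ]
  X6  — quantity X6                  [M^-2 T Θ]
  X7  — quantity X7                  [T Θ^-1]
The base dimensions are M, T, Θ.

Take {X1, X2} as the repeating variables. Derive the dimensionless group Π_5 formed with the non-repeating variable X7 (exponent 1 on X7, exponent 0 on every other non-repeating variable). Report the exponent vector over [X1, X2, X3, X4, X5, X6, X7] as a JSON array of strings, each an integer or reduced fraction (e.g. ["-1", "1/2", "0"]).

Exponent matrix [M,T,Θ] × [X1,X2,X3,X4,X5,X6,X7]:
  M: [-2  0 -1 -2 -2 -2  0]
  T: [ 1  1  1  1  1  1  1]
  Θ: [ 1 -1  0  1  1  1 -1]
Row reduction gives pivot columns X1,X2; rank = 2
Pivot set = {X1,X2}, free = {X3,X4,X5,X6,X7}
RREF:
  r0: [   1    0  1/2    1    1    1    0]
  r1: [   0    1  1/2    0    0    0    1]
  r2: [   0    0    0    0    0    0    0]
Fix exponent of X7 at 1, X3 at 0, X4 at 0, X5 at 0, X6 at 0; solve each RREF row for its pivot's exponent:
  r0: exp(X1) + (0)·1 = 0 ⇒ exp(X1) = 0
  r1: exp(X2) + (1)·1 = 0 ⇒ exp(X2) = -1
Π_5 = X2^-1 · X7

["0", "-1", "0", "0", "0", "0", "1"]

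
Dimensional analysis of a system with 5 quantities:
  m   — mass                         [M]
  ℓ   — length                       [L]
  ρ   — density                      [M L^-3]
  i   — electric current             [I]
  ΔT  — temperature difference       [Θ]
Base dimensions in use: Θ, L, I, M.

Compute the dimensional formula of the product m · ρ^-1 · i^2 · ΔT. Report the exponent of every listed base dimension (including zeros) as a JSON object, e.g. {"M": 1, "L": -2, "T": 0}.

Dimensional matrix (Θ×L×I×M by m×ℓ×ρ×i×ΔT):
  Θ: [ 0  0  0  0  1]
  L: [ 0  1 -3  0  0]
  I: [ 0  0  0  1  0]
  M: [ 1  0  1  0  0]
  [Θ]: (1)·0+(-1)·0+(2)·0+(1)·1 = 1
  [L]: (1)·0+(-1)·-3+(2)·0+(1)·0 = 3
  [I]: (1)·0+(-1)·0+(2)·1+(1)·0 = 2
  [M]: (1)·1+(-1)·1+(2)·0+(1)·0 = 0
⇒ Θ L^3 I^2

{"Θ": 1, "L": 3, "I": 2, "M": 0}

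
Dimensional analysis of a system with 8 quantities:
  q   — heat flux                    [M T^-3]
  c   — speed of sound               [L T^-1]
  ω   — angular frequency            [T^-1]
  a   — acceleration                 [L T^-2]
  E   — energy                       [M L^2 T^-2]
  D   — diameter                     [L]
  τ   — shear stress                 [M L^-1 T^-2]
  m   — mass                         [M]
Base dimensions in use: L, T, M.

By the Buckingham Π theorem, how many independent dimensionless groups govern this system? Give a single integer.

5

Write exponents as rows L,T,M / cols q,c,ω,a,E,D,τ,m:
  L: [ 0  1  0  1  2  1 -1  0]
  T: [-3 -1 -1 -2 -2  0 -2  0]
  M: [ 1  0  0  0  1  0  1  1]
RREF → pivots at {q,c,ω} ⇒ r = 3
8 vars − rank 3 = 5 Π groups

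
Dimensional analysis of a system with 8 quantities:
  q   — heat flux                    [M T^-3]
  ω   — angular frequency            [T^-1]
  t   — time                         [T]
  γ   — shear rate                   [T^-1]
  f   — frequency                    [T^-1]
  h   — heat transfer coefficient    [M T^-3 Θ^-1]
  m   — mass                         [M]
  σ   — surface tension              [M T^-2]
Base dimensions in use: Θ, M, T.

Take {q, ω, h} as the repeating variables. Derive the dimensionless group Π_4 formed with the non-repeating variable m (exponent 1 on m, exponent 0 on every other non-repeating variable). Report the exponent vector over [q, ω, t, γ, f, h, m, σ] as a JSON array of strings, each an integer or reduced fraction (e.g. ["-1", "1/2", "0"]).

["-1", "3", "0", "0", "0", "0", "1", "0"]

Write exponents as rows Θ,M,T / cols q,ω,t,γ,f,h,m,σ:
  Θ: [ 0  0  0  0  0 -1  0  0]
  M: [ 1  0  0  0  0  1  1  1]
  T: [-3 -1  1 -1 -1 -3  0 -2]
RREF → pivots at {q,ω,h} ⇒ r = 3
Repeat: q,ω,h; free: t,γ,f,m,σ
RREF:
  r0: [   1    0    0    0    0    0    1    1]
  r1: [   0    1   -1    1    1    0   -3   -1]
  r2: [   0    0    0    0    0    1    0    0]
Fix exponent of m at 1, t at 0, γ at 0, f at 0, σ at 0; solve each RREF row for its pivot's exponent:
  r0: exp(q) + (1)·1 = 0 ⇒ exp(q) = -1
  r1: exp(ω) + (-3)·1 = 0 ⇒ exp(ω) = 3
  r2: exp(h) + (0)·1 = 0 ⇒ exp(h) = 0
Π_4 = q^-1 · ω^3 · m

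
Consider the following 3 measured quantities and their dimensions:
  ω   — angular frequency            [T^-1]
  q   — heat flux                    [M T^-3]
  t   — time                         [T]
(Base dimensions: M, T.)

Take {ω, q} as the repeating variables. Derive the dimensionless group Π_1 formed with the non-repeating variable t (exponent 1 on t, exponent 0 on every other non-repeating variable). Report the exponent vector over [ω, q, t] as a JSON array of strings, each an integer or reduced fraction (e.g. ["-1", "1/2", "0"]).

Dimensional matrix (M×T by ω×q×t):
  M: [ 0  1  0]
  T: [-1 -3  1]
Row reduction gives pivot columns ω,q; rank = 2
Pivot set = {ω,q}, free = {t}
RREF:
  r0: [   1    0   -1]
  r1: [   0    1    0]
Fix exponent of t at 1; solve each RREF row for its pivot's exponent:
  r0: exp(ω) + (-1)·1 = 0 ⇒ exp(ω) = 1
  r1: exp(q) + (0)·1 = 0 ⇒ exp(q) = 0
Π_1 = ω · t

["1", "0", "1"]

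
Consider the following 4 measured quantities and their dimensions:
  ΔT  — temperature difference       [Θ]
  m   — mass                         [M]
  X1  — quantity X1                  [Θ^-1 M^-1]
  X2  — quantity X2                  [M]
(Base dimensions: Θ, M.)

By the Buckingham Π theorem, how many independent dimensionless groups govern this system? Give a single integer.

2

Exponent matrix [Θ,M] × [ΔT,m,X1,X2]:
  Θ: [ 1  0 -1  0]
  M: [ 0  1 -1  1]
RREF → pivots at {ΔT,m} ⇒ r = 2
n=4, r=2 ⇒ 2 dimensionless groups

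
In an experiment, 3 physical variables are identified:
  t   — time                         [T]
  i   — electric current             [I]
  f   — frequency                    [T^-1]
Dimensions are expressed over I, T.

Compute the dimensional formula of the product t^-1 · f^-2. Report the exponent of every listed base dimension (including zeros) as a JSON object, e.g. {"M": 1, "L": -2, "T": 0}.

{"I": 0, "T": 1}

Dimensional matrix (I×T by t×i×f):
  I: [ 0  1  0]
  T: [ 1  0 -1]
  [I]: (-1)·0+(-2)·0 = 0
  [T]: (-1)·1+(-2)·-1 = 1
⇒ T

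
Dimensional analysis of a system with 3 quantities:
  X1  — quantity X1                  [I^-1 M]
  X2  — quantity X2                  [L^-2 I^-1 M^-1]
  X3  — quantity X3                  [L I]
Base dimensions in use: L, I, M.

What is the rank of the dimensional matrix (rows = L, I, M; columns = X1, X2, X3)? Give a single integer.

2

Exponent matrix [L,I,M] × [X1,X2,X3]:
  L: [ 0 -2  1]
  I: [-1 -1  1]
  M: [ 1 -1  0]
Echelon form has 2 nonzero rows (pivots: X1,X2)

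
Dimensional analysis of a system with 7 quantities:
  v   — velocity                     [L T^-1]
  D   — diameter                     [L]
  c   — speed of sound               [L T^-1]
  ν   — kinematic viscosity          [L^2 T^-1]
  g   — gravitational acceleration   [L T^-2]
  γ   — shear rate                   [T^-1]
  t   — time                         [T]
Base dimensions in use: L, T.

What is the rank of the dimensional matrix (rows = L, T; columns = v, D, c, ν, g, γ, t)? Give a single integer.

Write exponents as rows L,T / cols v,D,c,ν,g,γ,t:
  L: [ 1  1  1  2  1  0  0]
  T: [-1  0 -1 -1 -2 -1  1]
Row reduction gives pivot columns v,D; rank = 2

2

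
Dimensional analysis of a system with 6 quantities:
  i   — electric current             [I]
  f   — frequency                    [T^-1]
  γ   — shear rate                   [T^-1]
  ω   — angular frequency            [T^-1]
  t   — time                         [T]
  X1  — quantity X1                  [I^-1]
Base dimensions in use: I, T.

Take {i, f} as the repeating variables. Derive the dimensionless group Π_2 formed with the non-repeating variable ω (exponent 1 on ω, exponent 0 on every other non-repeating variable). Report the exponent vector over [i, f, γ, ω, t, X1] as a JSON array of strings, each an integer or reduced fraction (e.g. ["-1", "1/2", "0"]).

["0", "-1", "0", "1", "0", "0"]

Write exponents as rows I,T / cols i,f,γ,ω,t,X1:
  I: [ 1  0  0  0  0 -1]
  T: [ 0 -1 -1 -1  1  0]
Row reduction gives pivot columns i,f; rank = 2
Pivot set = {i,f}, free = {γ,ω,t,X1}
RREF:
  r0: [   1    0    0    0    0   -1]
  r1: [   0    1    1    1   -1    0]
Fix exponent of ω at 1, γ at 0, t at 0, X1 at 0; solve each RREF row for its pivot's exponent:
  r0: exp(i) + (0)·1 = 0 ⇒ exp(i) = 0
  r1: exp(f) + (1)·1 = 0 ⇒ exp(f) = -1
Π_2 = f^-1 · ω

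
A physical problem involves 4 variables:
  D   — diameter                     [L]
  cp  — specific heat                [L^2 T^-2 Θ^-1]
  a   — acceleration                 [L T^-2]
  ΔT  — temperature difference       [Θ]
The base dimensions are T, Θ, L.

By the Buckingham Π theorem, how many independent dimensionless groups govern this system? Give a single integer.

1

Write exponents as rows T,Θ,L / cols D,cp,a,ΔT:
  T: [ 0 -2 -2  0]
  Θ: [ 0 -1  0  1]
  L: [ 1  2  1  0]
RREF → pivots at {D,cp,a} ⇒ r = 3
4 vars − rank 3 = 1 Π group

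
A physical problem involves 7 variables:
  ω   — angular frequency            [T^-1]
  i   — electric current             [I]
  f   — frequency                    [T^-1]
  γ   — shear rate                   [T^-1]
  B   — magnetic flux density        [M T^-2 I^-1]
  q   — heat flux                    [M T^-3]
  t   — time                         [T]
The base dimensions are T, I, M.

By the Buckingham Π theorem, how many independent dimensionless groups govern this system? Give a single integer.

Exponent matrix [T,I,M] × [ω,i,f,γ,B,q,t]:
  T: [-1  0 -1 -1 -2 -3  1]
  I: [ 0  1  0  0 -1  0  0]
  M: [ 0  0  0  0  1  1  0]
RREF → pivots at {ω,i,B} ⇒ r = 3
n=7, r=3 ⇒ 4 dimensionless groups

4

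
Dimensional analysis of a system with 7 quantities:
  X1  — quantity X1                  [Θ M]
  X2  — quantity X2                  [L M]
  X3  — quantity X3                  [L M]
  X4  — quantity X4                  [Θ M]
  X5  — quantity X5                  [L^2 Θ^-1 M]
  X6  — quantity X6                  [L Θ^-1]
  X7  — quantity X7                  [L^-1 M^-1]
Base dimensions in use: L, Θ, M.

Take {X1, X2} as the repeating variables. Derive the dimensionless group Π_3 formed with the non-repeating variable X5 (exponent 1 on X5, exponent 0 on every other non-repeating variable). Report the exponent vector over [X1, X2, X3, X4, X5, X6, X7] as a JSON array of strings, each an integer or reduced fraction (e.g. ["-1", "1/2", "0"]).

Write exponents as rows L,Θ,M / cols X1,X2,X3,X4,X5,X6,X7:
  L: [ 0  1  1  0  2  1 -1]
  Θ: [ 1  0  0  1 -1 -1  0]
  M: [ 1  1  1  1  1  0 -1]
Echelon form has 2 nonzero rows (pivots: X1,X2)
Repeat: X1,X2; free: X3,X4,X5,X6,X7
RREF:
  r0: [   1    0    0    1   -1   -1    0]
  r1: [   0    1    1    0    2    1   -1]
  r2: [   0    0    0    0    0    0    0]
Fix exponent of X5 at 1, X3 at 0, X4 at 0, X6 at 0, X7 at 0; solve each RREF row for its pivot's exponent:
  r0: exp(X1) + (-1)·1 = 0 ⇒ exp(X1) = 1
  r1: exp(X2) + (2)·1 = 0 ⇒ exp(X2) = -2
Π_3 = X1 · X2^-2 · X5

["1", "-2", "0", "0", "1", "0", "0"]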